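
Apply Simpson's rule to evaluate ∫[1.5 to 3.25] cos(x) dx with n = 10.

f(x) = cos(x)
a = 1.5, b = 3.25, n = 10
h = (b - a)/n = 0.175000

Simpson's rule: (h/3)[f(x₀) + 4f(x₁) + 2f(x₂) + ... + f(xₙ)]

x_0 = 1.5000, f(x_0) = 0.070737, coefficient = 1
x_1 = 1.6750, f(x_1) = -0.104015, coefficient = 4
x_2 = 1.8500, f(x_2) = -0.275590, coefficient = 2
x_3 = 2.0250, f(x_3) = -0.438747, coefficient = 4
x_4 = 2.2000, f(x_4) = -0.588501, coefficient = 2
x_5 = 2.3750, f(x_5) = -0.720278, coefficient = 4
x_6 = 2.5500, f(x_6) = -0.830054, coefficient = 2
x_7 = 2.7250, f(x_7) = -0.914473, coefficient = 4
x_8 = 2.9000, f(x_8) = -0.970958, coefficient = 2
x_9 = 3.0750, f(x_9) = -0.997784, coefficient = 4
x_10 = 3.2500, f(x_10) = -0.994130, coefficient = 1

I ≈ (0.175000/3) × -18.954787 = -1.105696
Exact value: -1.105690
Error: 0.000006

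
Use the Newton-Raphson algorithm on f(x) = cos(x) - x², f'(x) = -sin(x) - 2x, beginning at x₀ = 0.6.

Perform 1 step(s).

f(x) = cos(x) - x²
f'(x) = -sin(x) - 2x
x₀ = 0.6

Newton-Raphson formula: x_{n+1} = x_n - f(x_n)/f'(x_n)

Iteration 1:
  f(0.600000) = 0.465336
  f'(0.600000) = -1.764642
  x_1 = 0.600000 - 0.465336/(-1.764642) = 0.863700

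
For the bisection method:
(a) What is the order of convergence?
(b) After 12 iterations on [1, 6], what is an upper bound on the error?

(a) Bisection has linear (order 1) convergence; the error is halved each step.

(b) Error bound = (b-a)/2^n = (6 - 1)/2^{12}
    = 5/2^{12}

(a) 1 (linear); (b) error ≤ 1.22e-03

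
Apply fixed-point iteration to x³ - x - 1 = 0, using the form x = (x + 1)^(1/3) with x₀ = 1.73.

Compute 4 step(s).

Equation: x³ - x - 1 = 0
Fixed-point form: x = (x + 1)^(1/3)
x₀ = 1.73

x_1 = g(1.730000) = 1.397615
x_2 = g(1.397615) = 1.338422
x_3 = g(1.338422) = 1.327316
x_4 = g(1.327316) = 1.325211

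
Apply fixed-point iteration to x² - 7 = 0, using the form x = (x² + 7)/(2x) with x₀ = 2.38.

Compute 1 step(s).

Equation: x² - 7 = 0
Fixed-point form: x = (x² + 7)/(2x)
x₀ = 2.38

x_1 = g(2.380000) = 2.660588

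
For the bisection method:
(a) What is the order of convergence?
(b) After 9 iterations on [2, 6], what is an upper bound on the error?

(a) Bisection has linear (order 1) convergence; the error is halved each step.

(b) Error bound = (b-a)/2^n = (6 - 2)/2^{9}
    = 4/2^{9}

(a) 1 (linear); (b) error ≤ 7.81e-03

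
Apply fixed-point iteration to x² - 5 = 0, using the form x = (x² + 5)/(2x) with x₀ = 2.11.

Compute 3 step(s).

Equation: x² - 5 = 0
Fixed-point form: x = (x² + 5)/(2x)
x₀ = 2.11

x_1 = g(2.110000) = 2.239834
x_2 = g(2.239834) = 2.236071
x_3 = g(2.236071) = 2.236068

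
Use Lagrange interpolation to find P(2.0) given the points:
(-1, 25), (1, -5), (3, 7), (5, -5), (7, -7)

Lagrange interpolation formula:
P(x) = Σ yᵢ × Lᵢ(x)
where Lᵢ(x) = Π_{j≠i} (x - xⱼ)/(xᵢ - xⱼ)

L_0(2.0) = (2.0 - 1)/(-1 - 1) × (2.0 - 3)/(-1 - 3) × (2.0 - 5)/(-1 - 5) × (2.0 - 7)/(-1 - 7) = -0.039062
L_1(2.0) = (2.0 - (-1))/(1 - (-1)) × (2.0 - 3)/(1 - 3) × (2.0 - 5)/(1 - 5) × (2.0 - 7)/(1 - 7) = 0.468750
L_2(2.0) = (2.0 - (-1))/(3 - (-1)) × (2.0 - 1)/(3 - 1) × (2.0 - 5)/(3 - 5) × (2.0 - 7)/(3 - 7) = 0.703125
L_3(2.0) = (2.0 - (-1))/(5 - (-1)) × (2.0 - 1)/(5 - 1) × (2.0 - 3)/(5 - 3) × (2.0 - 7)/(5 - 7) = -0.156250
L_4(2.0) = (2.0 - (-1))/(7 - (-1)) × (2.0 - 1)/(7 - 1) × (2.0 - 3)/(7 - 3) × (2.0 - 5)/(7 - 5) = 0.023438

P(2.0) = 25×L_0(2.0) + (-5)×L_1(2.0) + 7×L_2(2.0) + (-5)×L_3(2.0) + (-7)×L_4(2.0)
P(2.0) = 2.218750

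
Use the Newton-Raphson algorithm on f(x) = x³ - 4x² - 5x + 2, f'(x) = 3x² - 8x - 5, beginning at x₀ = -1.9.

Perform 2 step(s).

f(x) = x³ - 4x² - 5x + 2
f'(x) = 3x² - 8x - 5
x₀ = -1.9

Newton-Raphson formula: x_{n+1} = x_n - f(x_n)/f'(x_n)

Iteration 1:
  f(-1.900000) = -9.799000
  f'(-1.900000) = 21.030000
  x_1 = -1.900000 - (-9.799000)/21.030000 = -1.434047
Iteration 2:
  f(-1.434047) = -2.004828
  f'(-1.434047) = 12.641842
  x_2 = -1.434047 - (-2.004828)/12.641842 = -1.275460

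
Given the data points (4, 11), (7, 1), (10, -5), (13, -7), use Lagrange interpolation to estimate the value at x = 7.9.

Lagrange interpolation formula:
P(x) = Σ yᵢ × Lᵢ(x)
where Lᵢ(x) = Π_{j≠i} (x - xⱼ)/(xᵢ - xⱼ)

L_0(7.9) = (7.9 - 7)/(4 - 7) × (7.9 - 10)/(4 - 10) × (7.9 - 13)/(4 - 13) = -0.059500
L_1(7.9) = (7.9 - 4)/(7 - 4) × (7.9 - 10)/(7 - 10) × (7.9 - 13)/(7 - 13) = 0.773500
L_2(7.9) = (7.9 - 4)/(10 - 4) × (7.9 - 7)/(10 - 7) × (7.9 - 13)/(10 - 13) = 0.331500
L_3(7.9) = (7.9 - 4)/(13 - 4) × (7.9 - 7)/(13 - 7) × (7.9 - 10)/(13 - 10) = -0.045500

P(7.9) = 11×L_0(7.9) + 1×L_1(7.9) + (-5)×L_2(7.9) + (-7)×L_3(7.9)
P(7.9) = -1.220000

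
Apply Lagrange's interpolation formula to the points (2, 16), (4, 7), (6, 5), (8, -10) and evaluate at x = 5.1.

Lagrange interpolation formula:
P(x) = Σ yᵢ × Lᵢ(x)
where Lᵢ(x) = Π_{j≠i} (x - xⱼ)/(xᵢ - xⱼ)

L_0(5.1) = (5.1 - 4)/(2 - 4) × (5.1 - 6)/(2 - 6) × (5.1 - 8)/(2 - 8) = -0.059813
L_1(5.1) = (5.1 - 2)/(4 - 2) × (5.1 - 6)/(4 - 6) × (5.1 - 8)/(4 - 8) = 0.505688
L_2(5.1) = (5.1 - 2)/(6 - 2) × (5.1 - 4)/(6 - 4) × (5.1 - 8)/(6 - 8) = 0.618062
L_3(5.1) = (5.1 - 2)/(8 - 2) × (5.1 - 4)/(8 - 4) × (5.1 - 6)/(8 - 6) = -0.063938

P(5.1) = 16×L_0(5.1) + 7×L_1(5.1) + 5×L_2(5.1) + (-10)×L_3(5.1)
P(5.1) = 6.312500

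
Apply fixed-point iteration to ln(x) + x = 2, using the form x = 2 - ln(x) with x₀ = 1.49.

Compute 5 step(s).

Equation: ln(x) + x = 2
Fixed-point form: x = 2 - ln(x)
x₀ = 1.49

x_1 = g(1.490000) = 1.601224
x_2 = g(1.601224) = 1.529232
x_3 = g(1.529232) = 1.575235
x_4 = g(1.575235) = 1.545596
x_5 = g(1.545596) = 1.564591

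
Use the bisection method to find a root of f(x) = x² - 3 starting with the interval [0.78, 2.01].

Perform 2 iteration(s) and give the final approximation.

f(x) = x² - 3
Initial interval: [0.78, 2.01]

Iteration 1:
  c_1 = (0.780000 + 2.010000)/2 = 1.395000
  f(c_1) = f(1.395000) = -1.053975
  f(a) × f(c) ≥ 0, new interval: [1.395000, 2.010000]
Iteration 2:
  c_2 = (1.395000 + 2.010000)/2 = 1.702500
  f(c_2) = f(1.702500) = -0.101494
  f(a) × f(c) ≥ 0, new interval: [1.702500, 2.010000]

After 2 iteration(s), the approximation is c_2 = 1.702500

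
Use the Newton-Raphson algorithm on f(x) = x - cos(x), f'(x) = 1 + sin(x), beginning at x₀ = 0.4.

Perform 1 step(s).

f(x) = x - cos(x)
f'(x) = 1 + sin(x)
x₀ = 0.4

Newton-Raphson formula: x_{n+1} = x_n - f(x_n)/f'(x_n)

Iteration 1:
  f(0.400000) = -0.521061
  f'(0.400000) = 1.389418
  x_1 = 0.400000 - (-0.521061)/1.389418 = 0.775021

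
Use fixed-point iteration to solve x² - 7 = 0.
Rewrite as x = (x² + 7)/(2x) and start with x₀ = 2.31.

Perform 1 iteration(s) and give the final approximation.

Equation: x² - 7 = 0
Fixed-point form: x = (x² + 7)/(2x)
x₀ = 2.31

x_1 = g(2.310000) = 2.670152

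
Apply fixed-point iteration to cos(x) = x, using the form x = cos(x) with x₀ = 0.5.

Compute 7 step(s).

Equation: cos(x) = x
Fixed-point form: x = cos(x)
x₀ = 0.5

x_1 = g(0.500000) = 0.877583
x_2 = g(0.877583) = 0.639012
x_3 = g(0.639012) = 0.802685
x_4 = g(0.802685) = 0.694778
x_5 = g(0.694778) = 0.768196
x_6 = g(0.768196) = 0.719165
x_7 = g(0.719165) = 0.752356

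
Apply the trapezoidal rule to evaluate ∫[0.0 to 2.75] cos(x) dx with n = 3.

f(x) = cos(x)
a = 0.0, b = 2.75, n = 3
h = (b - a)/n = 0.916667

Trapezoidal rule: (h/2)[f(x₀) + 2f(x₁) + 2f(x₂) + ... + f(xₙ)]

x_0 = 0.0000, f(x_0) = 1.000000, coefficient = 1
x_1 = 0.9167, f(x_1) = 0.608469, coefficient = 2
x_2 = 1.8333, f(x_2) = -0.259531, coefficient = 2
x_3 = 2.7500, f(x_3) = -0.924302, coefficient = 1

I ≈ (0.916667/2) × 0.773572 = 0.354554
Exact value: 0.381661
Error: 0.027107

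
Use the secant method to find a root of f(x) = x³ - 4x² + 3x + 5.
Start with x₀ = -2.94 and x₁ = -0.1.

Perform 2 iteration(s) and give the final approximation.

f(x) = x³ - 4x² + 3x + 5
x₀ = -2.94, x₁ = -0.1

Secant formula: x_{n+1} = x_n - f(x_n)(x_n - x_{n-1})/(f(x_n) - f(x_{n-1}))

Iteration 1:
  f(-2.940000) = -63.806584
  f(-0.100000) = 4.659000
  x_2 = -0.100000 - 4.659000×(-0.100000 - (-2.940000))/(4.659000 - (-63.806584))
       = -0.293259
Iteration 2:
  f(-0.100000) = 4.659000
  f(-0.293259) = 3.751002
  x_3 = -0.293259 - 3.751002×(-0.293259 - (-0.100000))/(3.751002 - 4.659000)
       = -1.091622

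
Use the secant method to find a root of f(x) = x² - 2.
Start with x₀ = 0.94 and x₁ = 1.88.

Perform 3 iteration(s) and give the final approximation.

f(x) = x² - 2
x₀ = 0.94, x₁ = 1.88

Secant formula: x_{n+1} = x_n - f(x_n)(x_n - x_{n-1})/(f(x_n) - f(x_{n-1}))

Iteration 1:
  f(0.940000) = -1.116400
  f(1.880000) = 1.534400
  x_2 = 1.880000 - 1.534400×(1.880000 - 0.940000)/(1.534400 - (-1.116400))
       = 1.335887
Iteration 2:
  f(1.880000) = 1.534400
  f(1.335887) = -0.215407
  x_3 = 1.335887 - (-0.215407)×(1.335887 - 1.880000)/(-0.215407 - 1.534400)
       = 1.402869
Iteration 3:
  f(1.335887) = -0.215407
  f(1.402869) = -0.031959
  x_4 = 1.402869 - (-0.031959)×(1.402869 - 1.335887)/(-0.031959 - (-0.215407))
       = 1.414538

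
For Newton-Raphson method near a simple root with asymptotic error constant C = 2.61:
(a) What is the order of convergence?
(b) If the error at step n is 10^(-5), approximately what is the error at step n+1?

(a) Newton-Raphson has quadratic (order 2) convergence near simple roots.
    This means |e_{n+1}| ≈ C|e_n|².

(b) With |e_n| = 10^(-5) and C = 2.61:
    |e_{n+1}| ≈ 2.61 × (10^(-5))² = 2.61 × 10^(-10)

(a) 2 (quadratic); (b) |e_{n+1}| ≈ 2.610e-10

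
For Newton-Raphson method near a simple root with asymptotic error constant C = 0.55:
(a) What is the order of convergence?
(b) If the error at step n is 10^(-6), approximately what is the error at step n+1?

(a) Newton-Raphson has quadratic (order 2) convergence near simple roots.
    This means |e_{n+1}| ≈ C|e_n|².

(b) With |e_n| = 10^(-6) and C = 0.55:
    |e_{n+1}| ≈ 0.55 × (10^(-6))² = 0.55 × 10^(-12)

(a) 2 (quadratic); (b) |e_{n+1}| ≈ 5.500e-13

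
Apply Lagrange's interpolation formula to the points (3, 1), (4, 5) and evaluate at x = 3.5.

Lagrange interpolation formula:
P(x) = Σ yᵢ × Lᵢ(x)
where Lᵢ(x) = Π_{j≠i} (x - xⱼ)/(xᵢ - xⱼ)

L_0(3.5) = (3.5 - 4)/(3 - 4) = 0.500000
L_1(3.5) = (3.5 - 3)/(4 - 3) = 0.500000

P(3.5) = 1×L_0(3.5) + 5×L_1(3.5)
P(3.5) = 3.000000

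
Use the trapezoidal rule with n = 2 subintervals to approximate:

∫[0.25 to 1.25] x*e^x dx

f(x) = x*e^x
a = 0.25, b = 1.25, n = 2
h = (b - a)/n = 0.500000

Trapezoidal rule: (h/2)[f(x₀) + 2f(x₁) + 2f(x₂) + ... + f(xₙ)]

x_0 = 0.2500, f(x_0) = 0.321006, coefficient = 1
x_1 = 0.7500, f(x_1) = 1.587750, coefficient = 2
x_2 = 1.2500, f(x_2) = 4.362929, coefficient = 1

I ≈ (0.500000/2) × 7.859435 = 1.964859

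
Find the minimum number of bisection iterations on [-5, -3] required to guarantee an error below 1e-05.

We need (b-a)/2^n ≤ 1e-05
(-3 - (-5))/2^n ≤ 1e-05
2/2^n ≤ 1e-05
2^n ≥ 200000
n ≥ log₂(200000) = 17.61
n ≥ 18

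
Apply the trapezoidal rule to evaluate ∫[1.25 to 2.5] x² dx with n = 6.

f(x) = x²
a = 1.25, b = 2.5, n = 6
h = (b - a)/n = 0.208333

Trapezoidal rule: (h/2)[f(x₀) + 2f(x₁) + 2f(x₂) + ... + f(xₙ)]

x_0 = 1.2500, f(x_0) = 1.562500, coefficient = 1
x_1 = 1.4583, f(x_1) = 2.126736, coefficient = 2
x_2 = 1.6667, f(x_2) = 2.777778, coefficient = 2
x_3 = 1.8750, f(x_3) = 3.515625, coefficient = 2
x_4 = 2.0833, f(x_4) = 4.340278, coefficient = 2
x_5 = 2.2917, f(x_5) = 5.251736, coefficient = 2
x_6 = 2.5000, f(x_6) = 6.250000, coefficient = 1

I ≈ (0.208333/2) × 43.836806 = 4.566334
Exact value: 4.557292
Error: 0.009042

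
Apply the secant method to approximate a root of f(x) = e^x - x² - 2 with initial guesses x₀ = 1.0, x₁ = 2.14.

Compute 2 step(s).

f(x) = e^x - x² - 2
x₀ = 1.0, x₁ = 2.14

Secant formula: x_{n+1} = x_n - f(x_n)(x_n - x_{n-1})/(f(x_n) - f(x_{n-1}))

Iteration 1:
  f(1.000000) = -0.281718
  f(2.140000) = 1.919838
  x_2 = 2.140000 - 1.919838×(2.140000 - 1.000000)/(1.919838 - (-0.281718))
       = 1.145878
Iteration 2:
  f(2.140000) = 1.919838
  f(1.145878) = -0.167835
  x_3 = 1.145878 - (-0.167835)×(1.145878 - 2.140000)/(-0.167835 - 1.919838)
       = 1.225799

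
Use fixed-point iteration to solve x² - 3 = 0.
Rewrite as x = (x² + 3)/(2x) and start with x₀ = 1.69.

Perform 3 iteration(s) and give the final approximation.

Equation: x² - 3 = 0
Fixed-point form: x = (x² + 3)/(2x)
x₀ = 1.69

x_1 = g(1.690000) = 1.732574
x_2 = g(1.732574) = 1.732051
x_3 = g(1.732051) = 1.732051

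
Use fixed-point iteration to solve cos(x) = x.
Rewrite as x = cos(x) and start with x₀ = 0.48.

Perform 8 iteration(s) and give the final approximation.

Equation: cos(x) = x
Fixed-point form: x = cos(x)
x₀ = 0.48

x_1 = g(0.480000) = 0.886995
x_2 = g(0.886995) = 0.631744
x_3 = g(0.631744) = 0.806999
x_4 = g(0.806999) = 0.691669
x_5 = g(0.691669) = 0.770182
x_6 = g(0.770182) = 0.717784
x_7 = g(0.717784) = 0.753265
x_8 = g(0.753265) = 0.729459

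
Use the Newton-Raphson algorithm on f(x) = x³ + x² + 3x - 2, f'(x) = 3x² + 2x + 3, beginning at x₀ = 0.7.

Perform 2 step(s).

f(x) = x³ + x² + 3x - 2
f'(x) = 3x² + 2x + 3
x₀ = 0.7

Newton-Raphson formula: x_{n+1} = x_n - f(x_n)/f'(x_n)

Iteration 1:
  f(0.700000) = 0.933000
  f'(0.700000) = 5.870000
  x_1 = 0.700000 - 0.933000/5.870000 = 0.541056
Iteration 2:
  f(0.541056) = 0.074300
  f'(0.541056) = 4.960338
  x_2 = 0.541056 - 0.074300/4.960338 = 0.526077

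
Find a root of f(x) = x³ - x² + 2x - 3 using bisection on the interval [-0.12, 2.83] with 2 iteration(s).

f(x) = x³ - x² + 2x - 3
Initial interval: [-0.12, 2.83]

Iteration 1:
  c_1 = (-0.120000 + 2.830000)/2 = 1.355000
  f(c_1) = f(1.355000) = 0.361789
  f(a) × f(c) < 0, new interval: [-0.120000, 1.355000]
Iteration 2:
  c_2 = (-0.120000 + 1.355000)/2 = 0.617500
  f(c_2) = f(0.617500) = -1.910850
  f(a) × f(c) ≥ 0, new interval: [0.617500, 1.355000]

After 2 iteration(s), the approximation is c_2 = 0.617500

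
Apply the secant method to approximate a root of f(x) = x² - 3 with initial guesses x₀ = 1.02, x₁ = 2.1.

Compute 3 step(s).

f(x) = x² - 3
x₀ = 1.02, x₁ = 2.1

Secant formula: x_{n+1} = x_n - f(x_n)(x_n - x_{n-1})/(f(x_n) - f(x_{n-1}))

Iteration 1:
  f(1.020000) = -1.959600
  f(2.100000) = 1.410000
  x_2 = 2.100000 - 1.410000×(2.100000 - 1.020000)/(1.410000 - (-1.959600))
       = 1.648077
Iteration 2:
  f(2.100000) = 1.410000
  f(1.648077) = -0.283842
  x_3 = 1.648077 - (-0.283842)×(1.648077 - 2.100000)/(-0.283842 - 1.410000)
       = 1.723807
Iteration 3:
  f(1.648077) = -0.283842
  f(1.723807) = -0.028489
  x_4 = 1.723807 - (-0.028489)×(1.723807 - 1.648077)/(-0.028489 - (-0.283842))
       = 1.732256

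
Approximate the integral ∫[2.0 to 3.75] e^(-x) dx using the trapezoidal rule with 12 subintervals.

f(x) = e^(-x)
a = 2.0, b = 3.75, n = 12
h = (b - a)/n = 0.145833

Trapezoidal rule: (h/2)[f(x₀) + 2f(x₁) + 2f(x₂) + ... + f(xₙ)]

x_0 = 2.0000, f(x_0) = 0.135335, coefficient = 1
x_1 = 2.1458, f(x_1) = 0.116971, coefficient = 2
x_2 = 2.2917, f(x_2) = 0.101098, coefficient = 2
x_3 = 2.4375, f(x_3) = 0.087379, coefficient = 2
x_4 = 2.5833, f(x_4) = 0.075522, coefficient = 2
x_5 = 2.7292, f(x_5) = 0.065274, coefficient = 2
x_6 = 2.8750, f(x_6) = 0.056416, coefficient = 2
x_7 = 3.0208, f(x_7) = 0.048761, coefficient = 2
x_8 = 3.1667, f(x_8) = 0.042144, coefficient = 2
x_9 = 3.3125, f(x_9) = 0.036425, coefficient = 2
x_10 = 3.4583, f(x_10) = 0.031482, coefficient = 2
x_11 = 3.6042, f(x_11) = 0.027210, coefficient = 2
x_12 = 3.7500, f(x_12) = 0.023518, coefficient = 1

I ≈ (0.145833/2) × 1.536214 = 0.112016
Exact value: 0.111818
Error: 0.000198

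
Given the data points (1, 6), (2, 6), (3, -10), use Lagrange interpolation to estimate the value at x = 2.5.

Lagrange interpolation formula:
P(x) = Σ yᵢ × Lᵢ(x)
where Lᵢ(x) = Π_{j≠i} (x - xⱼ)/(xᵢ - xⱼ)

L_0(2.5) = (2.5 - 2)/(1 - 2) × (2.5 - 3)/(1 - 3) = -0.125000
L_1(2.5) = (2.5 - 1)/(2 - 1) × (2.5 - 3)/(2 - 3) = 0.750000
L_2(2.5) = (2.5 - 1)/(3 - 1) × (2.5 - 2)/(3 - 2) = 0.375000

P(2.5) = 6×L_0(2.5) + 6×L_1(2.5) + (-10)×L_2(2.5)
P(2.5) = 0.000000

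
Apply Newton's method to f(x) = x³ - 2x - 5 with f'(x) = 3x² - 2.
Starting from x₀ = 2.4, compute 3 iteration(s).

f(x) = x³ - 2x - 5
f'(x) = 3x² - 2
x₀ = 2.4

Newton-Raphson formula: x_{n+1} = x_n - f(x_n)/f'(x_n)

Iteration 1:
  f(2.400000) = 4.024000
  f'(2.400000) = 15.280000
  x_1 = 2.400000 - 4.024000/15.280000 = 2.136649
Iteration 2:
  f(2.136649) = 0.481082
  f'(2.136649) = 11.695810
  x_2 = 2.136649 - 0.481082/11.695810 = 2.095516
Iteration 3:
  f(2.095516) = 0.010775
  f'(2.095516) = 11.173567
  x_3 = 2.095516 - 0.010775/11.173567 = 2.094552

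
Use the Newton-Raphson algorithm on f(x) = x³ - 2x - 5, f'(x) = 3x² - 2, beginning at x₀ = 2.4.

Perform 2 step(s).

f(x) = x³ - 2x - 5
f'(x) = 3x² - 2
x₀ = 2.4

Newton-Raphson formula: x_{n+1} = x_n - f(x_n)/f'(x_n)

Iteration 1:
  f(2.400000) = 4.024000
  f'(2.400000) = 15.280000
  x_1 = 2.400000 - 4.024000/15.280000 = 2.136649
Iteration 2:
  f(2.136649) = 0.481082
  f'(2.136649) = 11.695810
  x_2 = 2.136649 - 0.481082/11.695810 = 2.095516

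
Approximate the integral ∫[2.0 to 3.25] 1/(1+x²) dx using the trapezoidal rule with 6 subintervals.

f(x) = 1/(1+x²)
a = 2.0, b = 3.25, n = 6
h = (b - a)/n = 0.208333

Trapezoidal rule: (h/2)[f(x₀) + 2f(x₁) + 2f(x₂) + ... + f(xₙ)]

x_0 = 2.0000, f(x_0) = 0.200000, coefficient = 1
x_1 = 2.2083, f(x_1) = 0.170162, coefficient = 2
x_2 = 2.4167, f(x_2) = 0.146193, coefficient = 2
x_3 = 2.6250, f(x_3) = 0.126733, coefficient = 2
x_4 = 2.8333, f(x_4) = 0.110769, coefficient = 2
x_5 = 3.0417, f(x_5) = 0.097544, coefficient = 2
x_6 = 3.2500, f(x_6) = 0.086486, coefficient = 1

I ≈ (0.208333/2) × 1.589290 = 0.165551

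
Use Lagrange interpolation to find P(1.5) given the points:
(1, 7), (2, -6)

Lagrange interpolation formula:
P(x) = Σ yᵢ × Lᵢ(x)
where Lᵢ(x) = Π_{j≠i} (x - xⱼ)/(xᵢ - xⱼ)

L_0(1.5) = (1.5 - 2)/(1 - 2) = 0.500000
L_1(1.5) = (1.5 - 1)/(2 - 1) = 0.500000

P(1.5) = 7×L_0(1.5) + (-6)×L_1(1.5)
P(1.5) = 0.500000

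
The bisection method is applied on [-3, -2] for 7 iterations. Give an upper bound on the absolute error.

Bisection error bound: |error| ≤ (b-a)/2^n
|error| ≤ (-2 - (-3))/2^7 = 1/2^7
|error| ≤ 0.0078125000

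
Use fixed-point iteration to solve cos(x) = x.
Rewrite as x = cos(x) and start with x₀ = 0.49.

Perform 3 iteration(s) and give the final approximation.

Equation: cos(x) = x
Fixed-point form: x = cos(x)
x₀ = 0.49

x_1 = g(0.490000) = 0.882333
x_2 = g(0.882333) = 0.635351
x_3 = g(0.635351) = 0.804863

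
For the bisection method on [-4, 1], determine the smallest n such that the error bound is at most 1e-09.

We need (b-a)/2^n ≤ 1e-09
(1 - (-4))/2^n ≤ 1e-09
5/2^n ≤ 1e-09
2^n ≥ 5000000000
n ≥ log₂(5000000000) = 32.22
n ≥ 33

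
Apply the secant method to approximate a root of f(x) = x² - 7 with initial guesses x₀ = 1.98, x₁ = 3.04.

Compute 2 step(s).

f(x) = x² - 7
x₀ = 1.98, x₁ = 3.04

Secant formula: x_{n+1} = x_n - f(x_n)(x_n - x_{n-1})/(f(x_n) - f(x_{n-1}))

Iteration 1:
  f(1.980000) = -3.079600
  f(3.040000) = 2.241600
  x_2 = 3.040000 - 2.241600×(3.040000 - 1.980000)/(2.241600 - (-3.079600))
       = 2.593466
Iteration 2:
  f(3.040000) = 2.241600
  f(2.593466) = -0.273933
  x_3 = 2.593466 - (-0.273933)×(2.593466 - 3.040000)/(-0.273933 - 2.241600)
       = 2.642092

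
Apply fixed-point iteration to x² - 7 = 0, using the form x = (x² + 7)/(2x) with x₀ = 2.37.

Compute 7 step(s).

Equation: x² - 7 = 0
Fixed-point form: x = (x² + 7)/(2x)
x₀ = 2.37

x_1 = g(2.370000) = 2.661793
x_2 = g(2.661793) = 2.645800
x_3 = g(2.645800) = 2.645751
x_4 = g(2.645751) = 2.645751
x_5 = g(2.645751) = 2.645751
x_6 = g(2.645751) = 2.645751
x_7 = g(2.645751) = 2.645751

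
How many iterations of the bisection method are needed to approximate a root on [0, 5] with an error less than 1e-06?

We need (b-a)/2^n ≤ 1e-06
(5 - 0)/2^n ≤ 1e-06
5/2^n ≤ 1e-06
2^n ≥ 5000000
n ≥ log₂(5000000) = 22.25
n ≥ 23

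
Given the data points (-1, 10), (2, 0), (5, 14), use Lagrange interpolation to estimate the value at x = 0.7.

Lagrange interpolation formula:
P(x) = Σ yᵢ × Lᵢ(x)
where Lᵢ(x) = Π_{j≠i} (x - xⱼ)/(xᵢ - xⱼ)

L_0(0.7) = (0.7 - 2)/(-1 - 2) × (0.7 - 5)/(-1 - 5) = 0.310556
L_1(0.7) = (0.7 - (-1))/(2 - (-1)) × (0.7 - 5)/(2 - 5) = 0.812222
L_2(0.7) = (0.7 - (-1))/(5 - (-1)) × (0.7 - 2)/(5 - 2) = -0.122778

P(0.7) = 10×L_0(0.7) + 0×L_1(0.7) + 14×L_2(0.7)
P(0.7) = 1.386667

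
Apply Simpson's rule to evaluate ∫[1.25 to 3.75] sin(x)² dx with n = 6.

f(x) = sin(x)²
a = 1.25, b = 3.75, n = 6
h = (b - a)/n = 0.416667

Simpson's rule: (h/3)[f(x₀) + 4f(x₁) + 2f(x₂) + ... + f(xₙ)]

x_0 = 1.2500, f(x_0) = 0.900572, coefficient = 1
x_1 = 1.6667, f(x_1) = 0.990837, coefficient = 4
x_2 = 2.0833, f(x_2) = 0.759518, coefficient = 2
x_3 = 2.5000, f(x_3) = 0.358169, coefficient = 4
x_4 = 2.9167, f(x_4) = 0.049744, coefficient = 2
x_5 = 3.3333, f(x_5) = 0.036316, coefficient = 4
x_6 = 3.7500, f(x_6) = 0.326682, coefficient = 1

I ≈ (0.416667/3) × 8.387067 = 1.164870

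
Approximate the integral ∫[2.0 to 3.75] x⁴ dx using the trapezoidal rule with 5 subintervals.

f(x) = x⁴
a = 2.0, b = 3.75, n = 5
h = (b - a)/n = 0.350000

Trapezoidal rule: (h/2)[f(x₀) + 2f(x₁) + 2f(x₂) + ... + f(xₙ)]

x_0 = 2.0000, f(x_0) = 16.000000, coefficient = 1
x_1 = 2.3500, f(x_1) = 30.498006, coefficient = 2
x_2 = 2.7000, f(x_2) = 53.144100, coefficient = 2
x_3 = 3.0500, f(x_3) = 86.536506, coefficient = 2
x_4 = 3.4000, f(x_4) = 133.633600, coefficient = 2
x_5 = 3.7500, f(x_5) = 197.753906, coefficient = 1

I ≈ (0.350000/2) × 821.378331 = 143.741208
Exact value: 141.915430
Error: 1.825778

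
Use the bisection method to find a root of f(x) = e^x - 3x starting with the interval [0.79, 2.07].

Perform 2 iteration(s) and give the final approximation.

f(x) = e^x - 3x
Initial interval: [0.79, 2.07]

Iteration 1:
  c_1 = (0.790000 + 2.070000)/2 = 1.430000
  f(c_1) = f(1.430000) = -0.111301
  f(a) × f(c) ≥ 0, new interval: [1.430000, 2.070000]
Iteration 2:
  c_2 = (1.430000 + 2.070000)/2 = 1.750000
  f(c_2) = f(1.750000) = 0.504603
  f(a) × f(c) < 0, new interval: [1.430000, 1.750000]

After 2 iteration(s), the approximation is c_2 = 1.750000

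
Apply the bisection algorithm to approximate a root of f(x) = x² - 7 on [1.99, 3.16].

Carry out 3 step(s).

f(x) = x² - 7
Initial interval: [1.99, 3.16]

Iteration 1:
  c_1 = (1.990000 + 3.160000)/2 = 2.575000
  f(c_1) = f(2.575000) = -0.369375
  f(a) × f(c) ≥ 0, new interval: [2.575000, 3.160000]
Iteration 2:
  c_2 = (2.575000 + 3.160000)/2 = 2.867500
  f(c_2) = f(2.867500) = 1.222556
  f(a) × f(c) < 0, new interval: [2.575000, 2.867500]
Iteration 3:
  c_3 = (2.575000 + 2.867500)/2 = 2.721250
  f(c_3) = f(2.721250) = 0.405202
  f(a) × f(c) < 0, new interval: [2.575000, 2.721250]

After 3 iteration(s), the approximation is c_3 = 2.721250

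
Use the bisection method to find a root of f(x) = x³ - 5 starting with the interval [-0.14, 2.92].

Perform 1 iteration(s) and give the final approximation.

f(x) = x³ - 5
Initial interval: [-0.14, 2.92]

Iteration 1:
  c_1 = (-0.140000 + 2.920000)/2 = 1.390000
  f(c_1) = f(1.390000) = -2.314381
  f(a) × f(c) ≥ 0, new interval: [1.390000, 2.920000]

After 1 iteration(s), the approximation is c_1 = 1.390000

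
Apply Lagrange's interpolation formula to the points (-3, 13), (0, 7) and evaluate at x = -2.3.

Lagrange interpolation formula:
P(x) = Σ yᵢ × Lᵢ(x)
where Lᵢ(x) = Π_{j≠i} (x - xⱼ)/(xᵢ - xⱼ)

L_0(-2.3) = (-2.3 - 0)/(-3 - 0) = 0.766667
L_1(-2.3) = (-2.3 - (-3))/(0 - (-3)) = 0.233333

P(-2.3) = 13×L_0(-2.3) + 7×L_1(-2.3)
P(-2.3) = 11.600000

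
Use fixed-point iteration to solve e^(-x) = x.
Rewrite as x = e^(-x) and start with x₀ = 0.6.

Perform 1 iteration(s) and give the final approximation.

Equation: e^(-x) = x
Fixed-point form: x = e^(-x)
x₀ = 0.6

x_1 = g(0.600000) = 0.548812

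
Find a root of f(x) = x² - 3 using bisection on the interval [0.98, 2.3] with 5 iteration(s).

f(x) = x² - 3
Initial interval: [0.98, 2.3]

Iteration 1:
  c_1 = (0.980000 + 2.300000)/2 = 1.640000
  f(c_1) = f(1.640000) = -0.310400
  f(a) × f(c) ≥ 0, new interval: [1.640000, 2.300000]
Iteration 2:
  c_2 = (1.640000 + 2.300000)/2 = 1.970000
  f(c_2) = f(1.970000) = 0.880900
  f(a) × f(c) < 0, new interval: [1.640000, 1.970000]
Iteration 3:
  c_3 = (1.640000 + 1.970000)/2 = 1.805000
  f(c_3) = f(1.805000) = 0.258025
  f(a) × f(c) < 0, new interval: [1.640000, 1.805000]
Iteration 4:
  c_4 = (1.640000 + 1.805000)/2 = 1.722500
  f(c_4) = f(1.722500) = -0.032994
  f(a) × f(c) ≥ 0, new interval: [1.722500, 1.805000]
Iteration 5:
  c_5 = (1.722500 + 1.805000)/2 = 1.763750
  f(c_5) = f(1.763750) = 0.110814
  f(a) × f(c) < 0, new interval: [1.722500, 1.763750]

After 5 iteration(s), the approximation is c_5 = 1.763750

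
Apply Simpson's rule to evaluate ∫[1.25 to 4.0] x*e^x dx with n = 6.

f(x) = x*e^x
a = 1.25, b = 4.0, n = 6
h = (b - a)/n = 0.458333

Simpson's rule: (h/3)[f(x₀) + 4f(x₁) + 2f(x₂) + ... + f(xₙ)]

x_0 = 1.2500, f(x_0) = 4.362929, coefficient = 1
x_1 = 1.7083, f(x_1) = 9.429580, coefficient = 4
x_2 = 2.1667, f(x_2) = 18.913133, coefficient = 2
x_3 = 2.6250, f(x_3) = 36.237007, coefficient = 4
x_4 = 3.0833, f(x_4) = 67.312409, coefficient = 2
x_5 = 3.5417, f(x_5) = 122.273959, coefficient = 4
x_6 = 4.0000, f(x_6) = 218.392600, coefficient = 1

I ≈ (0.458333/3) × 1066.968798 = 163.009122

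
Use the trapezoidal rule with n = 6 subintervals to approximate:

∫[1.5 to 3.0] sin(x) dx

f(x) = sin(x)
a = 1.5, b = 3.0, n = 6
h = (b - a)/n = 0.250000

Trapezoidal rule: (h/2)[f(x₀) + 2f(x₁) + 2f(x₂) + ... + f(xₙ)]

x_0 = 1.5000, f(x_0) = 0.997495, coefficient = 1
x_1 = 1.7500, f(x_1) = 0.983986, coefficient = 2
x_2 = 2.0000, f(x_2) = 0.909297, coefficient = 2
x_3 = 2.2500, f(x_3) = 0.778073, coefficient = 2
x_4 = 2.5000, f(x_4) = 0.598472, coefficient = 2
x_5 = 2.7500, f(x_5) = 0.381661, coefficient = 2
x_6 = 3.0000, f(x_6) = 0.141120, coefficient = 1

I ≈ (0.250000/2) × 8.441594 = 1.055199
Exact value: 1.060730
Error: 0.005530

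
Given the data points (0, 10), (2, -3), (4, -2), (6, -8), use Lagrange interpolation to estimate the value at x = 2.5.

Lagrange interpolation formula:
P(x) = Σ yᵢ × Lᵢ(x)
where Lᵢ(x) = Π_{j≠i} (x - xⱼ)/(xᵢ - xⱼ)

L_0(2.5) = (2.5 - 2)/(0 - 2) × (2.5 - 4)/(0 - 4) × (2.5 - 6)/(0 - 6) = -0.054688
L_1(2.5) = (2.5 - 0)/(2 - 0) × (2.5 - 4)/(2 - 4) × (2.5 - 6)/(2 - 6) = 0.820312
L_2(2.5) = (2.5 - 0)/(4 - 0) × (2.5 - 2)/(4 - 2) × (2.5 - 6)/(4 - 6) = 0.273438
L_3(2.5) = (2.5 - 0)/(6 - 0) × (2.5 - 2)/(6 - 2) × (2.5 - 4)/(6 - 4) = -0.039062

P(2.5) = 10×L_0(2.5) + (-3)×L_1(2.5) + (-2)×L_2(2.5) + (-8)×L_3(2.5)
P(2.5) = -3.242188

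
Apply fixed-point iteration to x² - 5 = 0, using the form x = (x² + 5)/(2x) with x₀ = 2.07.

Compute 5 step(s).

Equation: x² - 5 = 0
Fixed-point form: x = (x² + 5)/(2x)
x₀ = 2.07

x_1 = g(2.070000) = 2.242729
x_2 = g(2.242729) = 2.236078
x_3 = g(2.236078) = 2.236068
x_4 = g(2.236068) = 2.236068
x_5 = g(2.236068) = 2.236068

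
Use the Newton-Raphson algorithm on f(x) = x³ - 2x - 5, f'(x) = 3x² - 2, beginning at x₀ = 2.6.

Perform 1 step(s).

f(x) = x³ - 2x - 5
f'(x) = 3x² - 2
x₀ = 2.6

Newton-Raphson formula: x_{n+1} = x_n - f(x_n)/f'(x_n)

Iteration 1:
  f(2.600000) = 7.376000
  f'(2.600000) = 18.280000
  x_1 = 2.600000 - 7.376000/18.280000 = 2.196499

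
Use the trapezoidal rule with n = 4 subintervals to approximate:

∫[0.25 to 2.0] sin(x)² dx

f(x) = sin(x)²
a = 0.25, b = 2.0, n = 4
h = (b - a)/n = 0.437500

Trapezoidal rule: (h/2)[f(x₀) + 2f(x₁) + 2f(x₂) + ... + f(xₙ)]

x_0 = 0.2500, f(x_0) = 0.061209, coefficient = 1
x_1 = 0.6875, f(x_1) = 0.402726, coefficient = 2
x_2 = 1.1250, f(x_2) = 0.814087, coefficient = 2
x_3 = 1.5625, f(x_3) = 0.999931, coefficient = 2
x_4 = 2.0000, f(x_4) = 0.826822, coefficient = 1

I ≈ (0.437500/2) × 5.321519 = 1.164082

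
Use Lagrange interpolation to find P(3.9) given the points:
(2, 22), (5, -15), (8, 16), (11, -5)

Lagrange interpolation formula:
P(x) = Σ yᵢ × Lᵢ(x)
where Lᵢ(x) = Π_{j≠i} (x - xⱼ)/(xᵢ - xⱼ)

L_0(3.9) = (3.9 - 5)/(2 - 5) × (3.9 - 8)/(2 - 8) × (3.9 - 11)/(2 - 11) = 0.197660
L_1(3.9) = (3.9 - 2)/(5 - 2) × (3.9 - 8)/(5 - 8) × (3.9 - 11)/(5 - 11) = 1.024241
L_2(3.9) = (3.9 - 2)/(8 - 2) × (3.9 - 5)/(8 - 5) × (3.9 - 11)/(8 - 11) = -0.274796
L_3(3.9) = (3.9 - 2)/(11 - 2) × (3.9 - 5)/(11 - 5) × (3.9 - 8)/(11 - 8) = 0.052895

P(3.9) = 22×L_0(3.9) + (-15)×L_1(3.9) + 16×L_2(3.9) + (-5)×L_3(3.9)
P(3.9) = -15.676296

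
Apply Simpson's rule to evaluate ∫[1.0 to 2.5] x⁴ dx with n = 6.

f(x) = x⁴
a = 1.0, b = 2.5, n = 6
h = (b - a)/n = 0.250000

Simpson's rule: (h/3)[f(x₀) + 4f(x₁) + 2f(x₂) + ... + f(xₙ)]

x_0 = 1.0000, f(x_0) = 1.000000, coefficient = 1
x_1 = 1.2500, f(x_1) = 2.441406, coefficient = 4
x_2 = 1.5000, f(x_2) = 5.062500, coefficient = 2
x_3 = 1.7500, f(x_3) = 9.378906, coefficient = 4
x_4 = 2.0000, f(x_4) = 16.000000, coefficient = 2
x_5 = 2.2500, f(x_5) = 25.628906, coefficient = 4
x_6 = 2.5000, f(x_6) = 39.062500, coefficient = 1

I ≈ (0.250000/3) × 231.984375 = 19.332031
Exact value: 19.331250
Error: 0.000781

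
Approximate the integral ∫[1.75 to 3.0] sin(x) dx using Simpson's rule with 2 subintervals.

f(x) = sin(x)
a = 1.75, b = 3.0, n = 2
h = (b - a)/n = 0.625000

Simpson's rule: (h/3)[f(x₀) + 4f(x₁) + 2f(x₂) + ... + f(xₙ)]

x_0 = 1.7500, f(x_0) = 0.983986, coefficient = 1
x_1 = 2.3750, f(x_1) = 0.693685, coefficient = 4
x_2 = 3.0000, f(x_2) = 0.141120, coefficient = 1

I ≈ (0.625000/3) × 3.899846 = 0.812468
Exact value: 0.811746
Error: 0.000721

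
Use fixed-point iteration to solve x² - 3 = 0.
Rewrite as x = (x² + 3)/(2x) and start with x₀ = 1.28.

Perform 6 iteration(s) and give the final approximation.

Equation: x² - 3 = 0
Fixed-point form: x = (x² + 3)/(2x)
x₀ = 1.28

x_1 = g(1.280000) = 1.811875
x_2 = g(1.811875) = 1.733809
x_3 = g(1.733809) = 1.732052
x_4 = g(1.732052) = 1.732051
x_5 = g(1.732051) = 1.732051
x_6 = g(1.732051) = 1.732051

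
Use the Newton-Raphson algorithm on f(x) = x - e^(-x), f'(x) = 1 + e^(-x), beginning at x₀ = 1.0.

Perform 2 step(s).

f(x) = x - e^(-x)
f'(x) = 1 + e^(-x)
x₀ = 1.0

Newton-Raphson formula: x_{n+1} = x_n - f(x_n)/f'(x_n)

Iteration 1:
  f(1.000000) = 0.632121
  f'(1.000000) = 1.367879
  x_1 = 1.000000 - 0.632121/1.367879 = 0.537883
Iteration 2:
  f(0.537883) = -0.046100
  f'(0.537883) = 1.583983
  x_2 = 0.537883 - (-0.046100)/1.583983 = 0.566987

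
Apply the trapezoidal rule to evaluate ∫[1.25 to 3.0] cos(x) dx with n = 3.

f(x) = cos(x)
a = 1.25, b = 3.0, n = 3
h = (b - a)/n = 0.583333

Trapezoidal rule: (h/2)[f(x₀) + 2f(x₁) + 2f(x₂) + ... + f(xₙ)]

x_0 = 1.2500, f(x_0) = 0.315322, coefficient = 1
x_1 = 1.8333, f(x_1) = -0.259531, coefficient = 2
x_2 = 2.4167, f(x_2) = -0.748549, coefficient = 2
x_3 = 3.0000, f(x_3) = -0.989992, coefficient = 1

I ≈ (0.583333/2) × -2.690830 = -0.784825
Exact value: -0.807865
Error: 0.023039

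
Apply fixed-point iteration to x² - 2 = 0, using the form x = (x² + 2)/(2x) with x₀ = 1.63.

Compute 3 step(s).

Equation: x² - 2 = 0
Fixed-point form: x = (x² + 2)/(2x)
x₀ = 1.63

x_1 = g(1.630000) = 1.428497
x_2 = g(1.428497) = 1.414285
x_3 = g(1.414285) = 1.414214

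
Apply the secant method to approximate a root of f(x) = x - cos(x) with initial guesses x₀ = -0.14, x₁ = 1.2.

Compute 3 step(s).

f(x) = x - cos(x)
x₀ = -0.14, x₁ = 1.2

Secant formula: x_{n+1} = x_n - f(x_n)(x_n - x_{n-1})/(f(x_n) - f(x_{n-1}))

Iteration 1:
  f(-0.140000) = -1.130216
  f(1.200000) = 0.837642
  x_2 = 1.200000 - 0.837642×(1.200000 - (-0.140000))/(0.837642 - (-1.130216))
       = 0.629613
Iteration 2:
  f(1.200000) = 0.837642
  f(0.629613) = -0.178642
  x_3 = 0.629613 - (-0.178642)×(0.629613 - 1.200000)/(-0.178642 - 0.837642)
       = 0.729876
Iteration 3:
  f(0.629613) = -0.178642
  f(0.729876) = -0.015382
  x_4 = 0.729876 - (-0.015382)×(0.729876 - 0.629613)/(-0.015382 - (-0.178642))
       = 0.739322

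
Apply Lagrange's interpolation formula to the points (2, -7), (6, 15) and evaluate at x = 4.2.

Lagrange interpolation formula:
P(x) = Σ yᵢ × Lᵢ(x)
where Lᵢ(x) = Π_{j≠i} (x - xⱼ)/(xᵢ - xⱼ)

L_0(4.2) = (4.2 - 6)/(2 - 6) = 0.450000
L_1(4.2) = (4.2 - 2)/(6 - 2) = 0.550000

P(4.2) = (-7)×L_0(4.2) + 15×L_1(4.2)
P(4.2) = 5.100000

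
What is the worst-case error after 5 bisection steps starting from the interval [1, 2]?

Bisection error bound: |error| ≤ (b-a)/2^n
|error| ≤ (2 - 1)/2^5 = 1/2^5
|error| ≤ 0.0312500000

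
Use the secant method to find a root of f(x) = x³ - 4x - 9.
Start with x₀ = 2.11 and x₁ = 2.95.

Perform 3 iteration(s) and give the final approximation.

f(x) = x³ - 4x - 9
x₀ = 2.11, x₁ = 2.95

Secant formula: x_{n+1} = x_n - f(x_n)(x_n - x_{n-1})/(f(x_n) - f(x_{n-1}))

Iteration 1:
  f(2.110000) = -8.046069
  f(2.950000) = 4.872375
  x_2 = 2.950000 - 4.872375×(2.950000 - 2.110000)/(4.872375 - (-8.046069))
       = 2.633182
Iteration 2:
  f(2.950000) = 4.872375
  f(2.633182) = -1.275172
  x_3 = 2.633182 - (-1.275172)×(2.633182 - 2.950000)/(-1.275172 - 4.872375)
       = 2.698899
Iteration 3:
  f(2.633182) = -1.275172
  f(2.698899) = -0.136667
  x_4 = 2.698899 - (-0.136667)×(2.698899 - 2.633182)/(-0.136667 - (-1.275172))
       = 2.706788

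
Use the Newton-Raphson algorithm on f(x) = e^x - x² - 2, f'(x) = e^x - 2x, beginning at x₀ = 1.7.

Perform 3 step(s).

f(x) = e^x - x² - 2
f'(x) = e^x - 2x
x₀ = 1.7

Newton-Raphson formula: x_{n+1} = x_n - f(x_n)/f'(x_n)

Iteration 1:
  f(1.700000) = 0.583947
  f'(1.700000) = 2.073947
  x_1 = 1.700000 - 0.583947/2.073947 = 1.418437
Iteration 2:
  f(1.418437) = 0.118695
  f'(1.418437) = 1.293785
  x_2 = 1.418437 - 0.118695/1.293785 = 1.326694
Iteration 3:
  f(1.326694) = 0.008447
  f'(1.326694) = 1.115176
  x_3 = 1.326694 - 0.008447/1.115176 = 1.319119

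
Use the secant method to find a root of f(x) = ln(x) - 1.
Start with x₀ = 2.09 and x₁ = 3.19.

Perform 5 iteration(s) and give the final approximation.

f(x) = ln(x) - 1
x₀ = 2.09, x₁ = 3.19

Secant formula: x_{n+1} = x_n - f(x_n)(x_n - x_{n-1})/(f(x_n) - f(x_{n-1}))

Iteration 1:
  f(2.090000) = -0.262836
  f(3.190000) = 0.160021
  x_2 = 3.190000 - 0.160021×(3.190000 - 2.090000)/(0.160021 - (-0.262836))
       = 2.773729
Iteration 2:
  f(3.190000) = 0.160021
  f(2.773729) = 0.020193
  x_3 = 2.773729 - 0.020193×(2.773729 - 3.190000)/(0.020193 - 0.160021)
       = 2.713615
Iteration 3:
  f(2.773729) = 0.020193
  f(2.713615) = -0.001718
  x_4 = 2.713615 - (-0.001718)×(2.713615 - 2.773729)/(-0.001718 - 0.020193)
       = 2.718329
Iteration 4:
  f(2.713615) = -0.001718
  f(2.718329) = 0.000017
  x_5 = 2.718329 - 0.000017×(2.718329 - 2.713615)/(0.000017 - (-0.001718))
       = 2.718282
Iteration 5:
  f(2.718329) = 0.000017
  f(2.718282) = 0.000000
  x_6 = 2.718282 - 0.000000×(2.718282 - 2.718329)/(0.000000 - 0.000017)
       = 2.718282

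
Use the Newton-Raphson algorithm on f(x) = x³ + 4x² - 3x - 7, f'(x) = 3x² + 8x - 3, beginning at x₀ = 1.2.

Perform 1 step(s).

f(x) = x³ + 4x² - 3x - 7
f'(x) = 3x² + 8x - 3
x₀ = 1.2

Newton-Raphson formula: x_{n+1} = x_n - f(x_n)/f'(x_n)

Iteration 1:
  f(1.200000) = -3.112000
  f'(1.200000) = 10.920000
  x_1 = 1.200000 - (-3.112000)/10.920000 = 1.484982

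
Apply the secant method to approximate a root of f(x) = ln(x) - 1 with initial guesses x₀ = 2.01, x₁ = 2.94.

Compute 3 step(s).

f(x) = ln(x) - 1
x₀ = 2.01, x₁ = 2.94

Secant formula: x_{n+1} = x_n - f(x_n)(x_n - x_{n-1})/(f(x_n) - f(x_{n-1}))

Iteration 1:
  f(2.010000) = -0.301865
  f(2.940000) = 0.078410
  x_2 = 2.940000 - 0.078410×(2.940000 - 2.010000)/(0.078410 - (-0.301865))
       = 2.748242
Iteration 2:
  f(2.940000) = 0.078410
  f(2.748242) = 0.010961
  x_3 = 2.748242 - 0.010961×(2.748242 - 2.940000)/(0.010961 - 0.078410)
       = 2.717078
Iteration 3:
  f(2.748242) = 0.010961
  f(2.717078) = -0.000443
  x_4 = 2.717078 - (-0.000443)×(2.717078 - 2.748242)/(-0.000443 - 0.010961)
       = 2.718288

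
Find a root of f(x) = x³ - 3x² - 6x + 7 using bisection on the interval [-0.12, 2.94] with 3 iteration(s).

f(x) = x³ - 3x² - 6x + 7
Initial interval: [-0.12, 2.94]

Iteration 1:
  c_1 = (-0.120000 + 2.940000)/2 = 1.410000
  f(c_1) = f(1.410000) = -4.621079
  f(a) × f(c) < 0, new interval: [-0.120000, 1.410000]
Iteration 2:
  c_2 = (-0.120000 + 1.410000)/2 = 0.645000
  f(c_2) = f(0.645000) = 2.150261
  f(a) × f(c) ≥ 0, new interval: [0.645000, 1.410000]
Iteration 3:
  c_3 = (0.645000 + 1.410000)/2 = 1.027500
  f(c_3) = f(1.027500) = -1.247479
  f(a) × f(c) < 0, new interval: [0.645000, 1.027500]

After 3 iteration(s), the approximation is c_3 = 1.027500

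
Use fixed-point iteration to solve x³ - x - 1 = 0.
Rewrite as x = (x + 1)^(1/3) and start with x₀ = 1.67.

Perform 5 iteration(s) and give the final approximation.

Equation: x³ - x - 1 = 0
Fixed-point form: x = (x + 1)^(1/3)
x₀ = 1.67

x_1 = g(1.670000) = 1.387300
x_2 = g(1.387300) = 1.336500
x_3 = g(1.336500) = 1.326952
x_4 = g(1.326952) = 1.325142
x_5 = g(1.325142) = 1.324799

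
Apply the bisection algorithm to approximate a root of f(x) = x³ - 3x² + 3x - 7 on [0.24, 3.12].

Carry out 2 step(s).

f(x) = x³ - 3x² + 3x - 7
Initial interval: [0.24, 3.12]

Iteration 1:
  c_1 = (0.240000 + 3.120000)/2 = 1.680000
  f(c_1) = f(1.680000) = -5.685568
  f(a) × f(c) ≥ 0, new interval: [1.680000, 3.120000]
Iteration 2:
  c_2 = (1.680000 + 3.120000)/2 = 2.400000
  f(c_2) = f(2.400000) = -3.256000
  f(a) × f(c) ≥ 0, new interval: [2.400000, 3.120000]

After 2 iteration(s), the approximation is c_2 = 2.400000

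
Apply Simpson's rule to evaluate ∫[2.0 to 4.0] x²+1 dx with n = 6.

f(x) = x²+1
a = 2.0, b = 4.0, n = 6
h = (b - a)/n = 0.333333

Simpson's rule: (h/3)[f(x₀) + 4f(x₁) + 2f(x₂) + ... + f(xₙ)]

x_0 = 2.0000, f(x_0) = 5.000000, coefficient = 1
x_1 = 2.3333, f(x_1) = 6.444444, coefficient = 4
x_2 = 2.6667, f(x_2) = 8.111111, coefficient = 2
x_3 = 3.0000, f(x_3) = 10.000000, coefficient = 4
x_4 = 3.3333, f(x_4) = 12.111111, coefficient = 2
x_5 = 3.6667, f(x_5) = 14.444444, coefficient = 4
x_6 = 4.0000, f(x_6) = 17.000000, coefficient = 1

I ≈ (0.333333/3) × 186.000000 = 20.666667
Exact value: 20.666667
Error: 0.000000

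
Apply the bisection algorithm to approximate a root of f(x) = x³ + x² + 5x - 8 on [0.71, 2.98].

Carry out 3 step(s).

f(x) = x³ + x² + 5x - 8
Initial interval: [0.71, 2.98]

Iteration 1:
  c_1 = (0.710000 + 2.980000)/2 = 1.845000
  f(c_1) = f(1.845000) = 10.909451
  f(a) × f(c) < 0, new interval: [0.710000, 1.845000]
Iteration 2:
  c_2 = (0.710000 + 1.845000)/2 = 1.277500
  f(c_2) = f(1.277500) = 2.104394
  f(a) × f(c) < 0, new interval: [0.710000, 1.277500]
Iteration 3:
  c_3 = (0.710000 + 1.277500)/2 = 0.993750
  f(c_3) = f(0.993750) = -1.062344
  f(a) × f(c) ≥ 0, new interval: [0.993750, 1.277500]

After 3 iteration(s), the approximation is c_3 = 0.993750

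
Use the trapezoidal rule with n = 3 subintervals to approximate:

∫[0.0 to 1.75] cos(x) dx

f(x) = cos(x)
a = 0.0, b = 1.75, n = 3
h = (b - a)/n = 0.583333

Trapezoidal rule: (h/2)[f(x₀) + 2f(x₁) + 2f(x₂) + ... + f(xₙ)]

x_0 = 0.0000, f(x_0) = 1.000000, coefficient = 1
x_1 = 0.5833, f(x_1) = 0.834631, coefficient = 2
x_2 = 1.1667, f(x_2) = 0.393219, coefficient = 2
x_3 = 1.7500, f(x_3) = -0.178246, coefficient = 1

I ≈ (0.583333/2) × 3.277454 = 0.955924
Exact value: 0.983986
Error: 0.028062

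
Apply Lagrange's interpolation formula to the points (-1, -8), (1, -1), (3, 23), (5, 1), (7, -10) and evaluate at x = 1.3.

Lagrange interpolation formula:
P(x) = Σ yᵢ × Lᵢ(x)
where Lᵢ(x) = Π_{j≠i} (x - xⱼ)/(xᵢ - xⱼ)

L_0(1.3) = (1.3 - 1)/(-1 - 1) × (1.3 - 3)/(-1 - 3) × (1.3 - 5)/(-1 - 5) × (1.3 - 7)/(-1 - 7) = -0.028010
L_1(1.3) = (1.3 - (-1))/(1 - (-1)) × (1.3 - 3)/(1 - 3) × (1.3 - 5)/(1 - 5) × (1.3 - 7)/(1 - 7) = 0.858978
L_2(1.3) = (1.3 - (-1))/(3 - (-1)) × (1.3 - 1)/(3 - 1) × (1.3 - 5)/(3 - 5) × (1.3 - 7)/(3 - 7) = 0.227377
L_3(1.3) = (1.3 - (-1))/(5 - (-1)) × (1.3 - 1)/(5 - 1) × (1.3 - 3)/(5 - 3) × (1.3 - 7)/(5 - 7) = -0.069647
L_4(1.3) = (1.3 - (-1))/(7 - (-1)) × (1.3 - 1)/(7 - 1) × (1.3 - 3)/(7 - 3) × (1.3 - 5)/(7 - 5) = 0.011302

P(1.3) = (-8)×L_0(1.3) + (-1)×L_1(1.3) + 23×L_2(1.3) + 1×L_3(1.3) + (-10)×L_4(1.3)
P(1.3) = 4.412094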